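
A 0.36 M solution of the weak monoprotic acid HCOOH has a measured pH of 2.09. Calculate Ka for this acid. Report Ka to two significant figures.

Ka = 1.9 × 10^-4

[H+] = 10^(-2.09) = 8.13 × 10^-3 M
At equilibrium [HA] = 0.36 − 8.13 × 10^-3 = 3.52 × 10^-1 M
Ka = [H+][A-]/[HA] = (8.13 × 10^-3)² / 3.52 × 10^-1 = 1.9 × 10^-4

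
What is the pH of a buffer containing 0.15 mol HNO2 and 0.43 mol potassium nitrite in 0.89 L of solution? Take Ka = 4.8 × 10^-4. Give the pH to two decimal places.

pH = 3.78

pKa = −log(4.8 × 10^-4) = 3.319
Using pH = pKa + log([base]/[acid]) with [base]/[acid] = 0.43/0.15:
pH = 3.319 + (+0.457) = 3.78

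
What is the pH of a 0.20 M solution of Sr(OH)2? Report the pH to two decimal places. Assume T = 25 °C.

Sr(OH)2 is a strong base (each formula unit releases 2 OH-); [OH-] = 0.4 M.
pOH = -log(0.4) = 0.40
pH = 14.00 - 0.40 = 13.60

pH = 13.60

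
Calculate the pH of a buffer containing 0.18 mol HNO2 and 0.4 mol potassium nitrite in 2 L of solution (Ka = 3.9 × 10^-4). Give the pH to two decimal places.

pKa = −log(3.9 × 10^-4) = 3.409
Henderson–Hasselbalch: pH = pKa + log([NO2-]/[HNO2]) = 3.409 + log(0.4/0.18)
pH = 3.409 + (+0.347) = 3.76

pH = 3.76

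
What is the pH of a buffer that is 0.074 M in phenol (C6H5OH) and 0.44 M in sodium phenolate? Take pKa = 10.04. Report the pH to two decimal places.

Henderson–Hasselbalch: pH = pKa + log([C6H5O-]/[C6H5OH]) = 10.04 + log(0.44/0.074)
pH = 10.04 + (+0.774) = 10.81

pH = 10.81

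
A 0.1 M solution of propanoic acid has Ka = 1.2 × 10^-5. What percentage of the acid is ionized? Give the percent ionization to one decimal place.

1.1%

CH3CH2COOH ⇌ CH3CH2COO- + H+; let x = [H+] at equilibrium.
x ≈ √(Ka·C₀) = √(1.2 × 10^-5 × 0.1) = 1.10 × 10^-3 M
% ionization = x/C₀ × 100% = 1.10 × 10^-3/0.1 × 100% = 1.1%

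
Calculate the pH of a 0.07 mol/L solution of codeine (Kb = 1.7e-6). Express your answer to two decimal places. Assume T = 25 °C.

C18H21NO3 + H2O ⇌ C18H22NO3+ + OH-
From the ICE table, Kb = [OH-]²/(0.07 − [OH-]) = 1.7 × 10^-6.
Since Kb ≪ C₀, [OH-] ≈ √(Kb·C₀) = 3.45 × 10^-4 M.
Check: 0.49% ionized — well under 5%, approximation valid.
pOH = 3.46, so pH = 14.00 − pOH = 10.54

pH = 10.54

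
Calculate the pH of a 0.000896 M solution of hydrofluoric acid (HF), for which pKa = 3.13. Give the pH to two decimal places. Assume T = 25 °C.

HF ⇌ F- + H+
Ka = 10^(−3.13) = 7.41 × 10^-4
Ka = [H+]²/(0.000896 − [H+]) = 7.41 × 10^-4
[H+] is not negligible relative to C₀; solve [H+]² + 0.000741·[H+] − 6.64e-07 = 0.
[H+] = [−0.000741 + √(0.000741² + 2.66e-06)]/2 = 5.25 × 10^-4 M
pH = −log[H+] = −log(5.25 × 10^-4) = 3.28

pH = 3.28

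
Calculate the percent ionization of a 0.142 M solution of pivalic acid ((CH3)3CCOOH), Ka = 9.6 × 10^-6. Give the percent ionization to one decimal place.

(CH3)3CCOOH ⇌ (CH3)3CCOO- + H+; let x = [H+] at equilibrium.
x ≈ √(Ka·C₀) = √(9.6 × 10^-6 × 0.142) = 1.17 × 10^-3 M
Fraction ionized = 1.17 × 10^-3 / 0.142 = 0.0082 → 0.8%

0.8%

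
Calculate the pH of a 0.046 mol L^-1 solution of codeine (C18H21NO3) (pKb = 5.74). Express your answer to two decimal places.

C18H21NO3 + H2O ⇌ C18H22NO3+ + OH-
Kb = 10^(−5.74) = 1.82 × 10^-6
From the ICE table, Kb = [OH-]²/(0.046 − [OH-]) = 1.82 × 10^-6.
Since Kb ≪ C₀, [OH-] ≈ √(Kb·C₀) = 2.89 × 10^-4 M.
([OH-]/C₀ = 0.63% < 5%, so the approximation holds.)
pOH = 3.54, so pH = 14.00 − pOH = 10.46

pH = 10.46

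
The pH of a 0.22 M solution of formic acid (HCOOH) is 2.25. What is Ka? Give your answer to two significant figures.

Ka = 1.5 × 10^-4

[H+] = 10^(-2.25) = 5.62 × 10^-3 M
At equilibrium [HA] = 0.22 − 5.62 × 10^-3 = 2.14 × 10^-1 M
Ka = [H+][A-]/[HA] = (5.62 × 10^-3)² / 2.14 × 10^-1 = 1.5 × 10^-4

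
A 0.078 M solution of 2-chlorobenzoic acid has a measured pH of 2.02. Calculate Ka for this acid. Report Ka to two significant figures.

[H+] = 10^(-2.02) = 9.55 × 10^-3 M
At equilibrium [HA] = 0.078 − 9.55 × 10^-3 = 6.84 × 10^-2 M
Ka = [H+][A-]/[HA] = (9.55 × 10^-3)² / 6.84 × 10^-2 = 1.3 × 10^-3

Ka = 1.3 × 10^-3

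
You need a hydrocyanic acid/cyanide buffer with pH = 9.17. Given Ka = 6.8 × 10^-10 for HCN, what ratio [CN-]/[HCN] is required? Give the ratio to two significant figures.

ratio = 1.0

pKa = -log(6.8 × 10^-10) = 9.167
pH = pKa + log(r) ⇒ log(r) = 9.17 − 9.167 = +0.003
r = [CN-]/[HCN] = 10^(+0.003) = 1.01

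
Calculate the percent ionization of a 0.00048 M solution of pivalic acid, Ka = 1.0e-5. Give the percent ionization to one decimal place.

(CH3)3CCOOH ⇌ (CH3)3CCOO- + H+; let x = [H+] at equilibrium.
Solve x² + 1e-05x − 4.8e-09 = 0 → x = 6.45 × 10^-5 M
Fraction ionized = 6.45 × 10^-5 / 0.00048 = 0.1344 → 13.4%

13.4%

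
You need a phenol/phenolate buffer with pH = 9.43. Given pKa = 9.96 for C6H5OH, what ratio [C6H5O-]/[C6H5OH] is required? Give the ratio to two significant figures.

pH = pKa + log(r) ⇒ log(r) = 9.43 − 9.96 = -0.53
r = [C6H5O-]/[C6H5OH] = 10^(-0.53) = 0.295

ratio = 0.30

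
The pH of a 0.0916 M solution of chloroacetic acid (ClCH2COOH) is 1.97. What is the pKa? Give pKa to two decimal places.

pKa = 2.85

[H+] = 10^(-1.97) = 1.07 × 10^-2 M
At equilibrium [HA] = 0.0916 − 1.07 × 10^-2 = 8.09 × 10^-2 M
Ka = [H+][A-]/[HA] = (1.07 × 10^-2)² / 8.09 × 10^-2 = 1.42 × 10^-3
pKa = -log(1.42 × 10^-3) = 2.85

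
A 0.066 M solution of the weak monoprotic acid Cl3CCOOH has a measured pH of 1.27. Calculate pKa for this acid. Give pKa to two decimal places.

pKa = 0.63

[H+] = 10^(-1.27) = 5.37 × 10^-2 M
At equilibrium [HA] = 0.066 − 5.37 × 10^-2 = 1.23 × 10^-2 M
Ka = [H+][A-]/[HA] = (5.37 × 10^-2)² / 1.23 × 10^-2 = 2.34 × 10^-1
pKa = -log(2.34 × 10^-1) = 0.63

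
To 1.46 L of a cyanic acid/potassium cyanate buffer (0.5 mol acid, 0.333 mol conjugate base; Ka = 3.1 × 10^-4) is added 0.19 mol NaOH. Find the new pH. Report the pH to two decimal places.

pH = 3.74

OH- converts HOCN to OCN-: HOCN → 0.31 mol, OCN- → 0.523 mol.
pKa = −log(3.1 × 10^-4) = 3.509
pH = pKa + log(n_OCN-/n_HOCN) = 3.509 + log(0.523/0.31) = 3.509 + (+0.227)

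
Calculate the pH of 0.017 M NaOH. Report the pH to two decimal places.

NaOH is a strong base; [OH-] = 0.017 M.
pOH = -log(0.017) = 1.77
pH = 14.00 - 1.77 = 12.23

pH = 12.23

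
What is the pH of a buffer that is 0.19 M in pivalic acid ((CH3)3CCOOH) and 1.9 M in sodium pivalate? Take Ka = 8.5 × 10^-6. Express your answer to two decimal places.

pH = 6.07

pKa = −log(8.5 × 10^-6) = 5.071
Henderson–Hasselbalch: pH = pKa + log([(CH3)3CCOO-]/[(CH3)3CCOOH]) = 5.071 + log(1.9/0.19)
pH = 5.071 + (+1.000) = 6.07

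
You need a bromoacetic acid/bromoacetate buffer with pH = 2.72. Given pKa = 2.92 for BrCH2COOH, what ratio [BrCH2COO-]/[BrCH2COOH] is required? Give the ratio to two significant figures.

ratio = 0.63

pH = pKa + log(r) ⇒ log(r) = 2.72 − 2.92 = -0.20
r = [BrCH2COO-]/[BrCH2COOH] = 10^(-0.20) = 0.631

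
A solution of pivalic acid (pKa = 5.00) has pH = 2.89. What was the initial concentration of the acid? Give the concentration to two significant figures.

[H+] = 10^(-2.89) = 1.29 × 10^-3 M = x
Ka = 10^(−5.00) = 1.00 × 10^-5
Ka = x²/(C₀ − x) ⇒ C₀ = x + x²/Ka
C₀ = 1.29 × 10^-3 + (1.29 × 10^-3)²/(1.00 × 10^-5) = 1.68 × 10^-1 M

C₀ = 1.7 × 10^-1 M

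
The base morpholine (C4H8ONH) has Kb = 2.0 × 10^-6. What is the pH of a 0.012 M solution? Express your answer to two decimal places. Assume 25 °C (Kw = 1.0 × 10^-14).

pH = 10.19

C4H8ONH + H2O ⇌ C4H8ONH2+ + OH-
Kb = [OH-]²/(0.012 − [OH-]) = 2.0 × 10^-6
Since Kb ≪ C₀, [OH-] ≈ √(Kb·C₀) = 1.55 × 10^-4 M.
pOH = −log(1.55 × 10^-4) = 3.81; pH = 14.00 − 3.81 = 10.19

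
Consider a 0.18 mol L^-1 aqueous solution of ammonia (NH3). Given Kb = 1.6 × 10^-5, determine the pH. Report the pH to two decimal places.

pH = 11.23

NH3 + H2O ⇌ NH4+ + OH-
Let x = [OH-] at equilibrium. Kb = x²/(0.18 − x).
Since Kb ≪ C₀, x ≈ √(Kb·C₀) = 1.70 × 10^-3 M.
(x/C₀ = 0.94% < 5%, so the approximation holds.)
pOH = −log(1.70 × 10^-3) = 2.77; pH = 14.00 − 2.77 = 11.23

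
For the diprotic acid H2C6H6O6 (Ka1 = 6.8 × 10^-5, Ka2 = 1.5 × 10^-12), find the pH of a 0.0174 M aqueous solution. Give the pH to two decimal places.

pH = 2.98

Since Ka1 ≫ Ka2, the first ionization dominates [H+].
Ka1 = x²/(0.0174 − x) = 6.8 × 10^-5
Solving the quadratic: x = (−Ka1 + √(Ka1² + 4·Ka1·C₀))/2 = 1.05 × 10^-3 M
pH = −log(1.05 × 10^-3) = 2.98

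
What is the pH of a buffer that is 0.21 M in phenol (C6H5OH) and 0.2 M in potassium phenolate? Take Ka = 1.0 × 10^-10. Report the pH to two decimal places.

pH = 9.98

pKa = −log(1.0 × 10^-10) = 10.000
Using pH = pKa + log([base]/[acid]) with [base]/[acid] = 0.2/0.21:
pH = 10.000 + (-0.021) = 9.98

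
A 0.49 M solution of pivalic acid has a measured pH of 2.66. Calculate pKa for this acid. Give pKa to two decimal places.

[H+] = 10^(-2.66) = 2.19 × 10^-3 M
At equilibrium [HA] = 0.49 − 2.19 × 10^-3 = 4.88 × 10^-1 M
Ka = [H+][A-]/[HA] = (2.19 × 10^-3)² / 4.88 × 10^-1 = 9.83 × 10^-6
pKa = -log(9.83 × 10^-6) = 5.01

pKa = 5.01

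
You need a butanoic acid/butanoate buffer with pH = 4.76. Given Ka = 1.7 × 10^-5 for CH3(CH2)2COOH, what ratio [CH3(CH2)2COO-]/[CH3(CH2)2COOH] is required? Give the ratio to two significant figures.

ratio = 0.98

pKa = -log(1.7 × 10^-5) = 4.770
pH = pKa + log(r) ⇒ log(r) = 4.76 − 4.770 = -0.010
r = [CH3(CH2)2COO-]/[CH3(CH2)2COOH] = 10^(-0.010) = 0.977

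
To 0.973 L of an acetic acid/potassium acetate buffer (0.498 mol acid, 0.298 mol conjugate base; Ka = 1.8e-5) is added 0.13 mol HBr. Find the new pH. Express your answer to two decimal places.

pH = 4.17

Added H+ converts CH3COO- to CH3COOH: CH3COOH → 0.628 mol, CH3COO- → 0.168 mol.
pKa = −log(1.8 × 10^-5) = 4.745
Henderson–Hasselbalch with mole ratio 0.168/0.628: pH = 4.745 + (-0.573)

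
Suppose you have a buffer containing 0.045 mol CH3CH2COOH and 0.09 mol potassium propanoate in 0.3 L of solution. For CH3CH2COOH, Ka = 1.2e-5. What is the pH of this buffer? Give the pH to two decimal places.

pKa = −log(1.2 × 10^-5) = 4.921
pH = pKa + log([A⁻]/[HA]) = 4.921 + log(0.09/0.045)
pH = 4.921 + (+0.301) = 5.22

pH = 5.22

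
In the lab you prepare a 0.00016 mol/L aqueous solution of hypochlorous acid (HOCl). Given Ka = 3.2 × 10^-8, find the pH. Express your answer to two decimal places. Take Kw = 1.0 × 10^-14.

HOCl ⇌ OCl- + H+
From the ICE table, Ka = [H+]²/(0.00016 − [H+]) = 3.2 × 10^-8.
Assume [H+] ≪ 0.00016: [H+] ≈ √(3.2 × 10^-8 × 0.00016) = 2.26 × 10^-6 M
pH = −log(2.26 × 10^-6) = 5.65

pH = 5.65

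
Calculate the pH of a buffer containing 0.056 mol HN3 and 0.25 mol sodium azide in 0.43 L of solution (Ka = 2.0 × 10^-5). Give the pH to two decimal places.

pH = 5.35

pKa = −log(2.0 × 10^-5) = 4.699
Using pH = pKa + log([base]/[acid]) with [base]/[acid] = 0.25/0.056:
pH = 4.699 + (+0.650) = 5.35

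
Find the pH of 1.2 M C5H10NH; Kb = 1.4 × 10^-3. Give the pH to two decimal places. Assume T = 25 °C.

C5H10NH + H2O ⇌ C5H10NH2+ + OH-
From the ICE table, Kb = x²/(1.2 − x) = 1.4 × 10^-3.
Neglecting x in the denominator: x = √(1.4 × 10^-3 × 1.2) = 4.10 × 10^-2 M
(x/C₀ = 3.4% < 5%, so the approximation holds.)
pOH = −log(4.10 × 10^-2) = 1.39; pH = 14.00 − 1.39 = 12.61

pH = 12.61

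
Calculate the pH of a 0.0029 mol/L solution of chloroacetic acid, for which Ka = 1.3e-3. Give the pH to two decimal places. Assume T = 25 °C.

pH = 2.85

ClCH2COOH ⇌ ClCH2COO- + H+
From the ICE table, Ka = [H+]²/(0.0029 − [H+]) = 1.3 × 10^-3.
The 5% rule fails; solving [H+]² + Ka·[H+] − Ka·C₀ = 0 exactly:
[H+] = [−0.0013 + √(0.0013² + 1.51e-05)]/2 = 1.40 × 10^-3 M
pH = −log(1.40 × 10^-3) = 2.85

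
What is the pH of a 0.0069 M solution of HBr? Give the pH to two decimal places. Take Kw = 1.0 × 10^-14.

pH = 2.16

HBr is a strong acid and dissociates completely, so [H+] = 0.0069 M.
pH = -log(0.0069) = 2.16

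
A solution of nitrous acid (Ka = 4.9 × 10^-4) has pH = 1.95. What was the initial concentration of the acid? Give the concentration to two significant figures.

[H+] = 10^(-1.95) = 1.12 × 10^-2 M = x
Ka = x²/(C₀ − x) ⇒ C₀ = x + x²/Ka
C₀ = 1.12 × 10^-2 + (1.12 × 10^-2)²/(4.9 × 10^-4) = 2.67 × 10^-1 M

C₀ = 2.7 × 10^-1 M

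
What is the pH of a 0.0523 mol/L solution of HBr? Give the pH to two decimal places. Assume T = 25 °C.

HBr is a strong acid and dissociates completely, so [H+] = 0.0523 M.
pH = -log(0.0523) = 1.28

pH = 1.28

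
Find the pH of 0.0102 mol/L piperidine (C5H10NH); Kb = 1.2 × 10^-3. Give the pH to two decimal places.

pH = 11.47

C5H10NH + H2O ⇌ C5H10NH2+ + OH-
From the ICE table, Kb = x²/(0.0102 − x) = 1.2 × 10^-3.
x is not negligible relative to C₀; solve x² + 0.0012·x − 1.22e-05 = 0.
x = [−0.0012 + √(0.0012² + 4.9e-05)]/2 = 2.95 × 10^-3 M
pOH = −log(2.95 × 10^-3) = 2.53; pH = 14.00 − 2.53 = 11.47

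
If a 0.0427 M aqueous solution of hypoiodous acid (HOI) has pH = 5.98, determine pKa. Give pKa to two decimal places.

pKa = 10.59

[H+] = 10^(-5.98) = 1.05 × 10^-6 M
At equilibrium [HA] = 0.0427 − 1.05 × 10^-6 = 4.27 × 10^-2 M
Ka = [H+][A-]/[HA] = (1.05 × 10^-6)² / 4.27 × 10^-2 = 2.58 × 10^-11
pKa = -log(2.58 × 10^-11) = 10.59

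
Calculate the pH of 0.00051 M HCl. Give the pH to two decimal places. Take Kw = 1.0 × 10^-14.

pH = 3.29

HCl is a strong acid and dissociates completely, so [H+] = 0.00051 M.
pH = -log(0.00051) = 3.29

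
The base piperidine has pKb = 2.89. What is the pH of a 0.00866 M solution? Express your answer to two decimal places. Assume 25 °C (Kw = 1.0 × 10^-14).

pH = 11.44

C5H10NH + H2O ⇌ C5H10NH2+ + OH-
Kb = 10^(−2.89) = 1.29 × 10^-3
Kb = x²/(0.00866 − x) = 1.29 × 10^-3
The 5% rule fails; solving x² + Kb·x − Kb·C₀ = 0 exactly:
x = [−0.00129 + √(0.00129² + 4.47e-05)]/2 = 2.76 × 10^-3 M
pOH = −log(2.76 × 10^-3) = 2.56; pH = 14.00 − 2.56 = 11.44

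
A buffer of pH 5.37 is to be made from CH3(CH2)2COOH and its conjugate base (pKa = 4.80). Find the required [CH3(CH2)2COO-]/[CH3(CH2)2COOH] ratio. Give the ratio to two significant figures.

pH = pKa + log(r) ⇒ log(r) = 5.37 − 4.80 = +0.57
r = [CH3(CH2)2COO-]/[CH3(CH2)2COOH] = 10^(+0.57) = 3.72

ratio = 3.7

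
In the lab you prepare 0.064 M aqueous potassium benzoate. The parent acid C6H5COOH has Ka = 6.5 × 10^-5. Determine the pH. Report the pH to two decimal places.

C6H5COO- is the conjugate base of the weak acid C6H5COOH.
Kb = Kw/Ka = 1.0×10^-14 / 6.5 × 10^-5 = 1.54 × 10^-10
Kb = [OH-]²/(0.064 − [OH-]) = 1.54 × 10^-10
Assume [OH-] ≪ 0.064: [OH-] ≈ √(1.54 × 10^-10 × 0.064) = 3.14 × 10^-6 M
pOH = 5.50, so pH = 14.00 − pOH = 8.50

pH = 8.50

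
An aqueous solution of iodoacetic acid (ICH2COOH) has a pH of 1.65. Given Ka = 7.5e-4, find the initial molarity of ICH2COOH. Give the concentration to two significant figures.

C₀ = 6.9 × 10^-1 M

[H+] = 10^(-1.65) = 2.24 × 10^-2 M = x
Ka = x²/(C₀ − x) ⇒ C₀ = x + x²/Ka
C₀ = 2.24 × 10^-2 + (2.24 × 10^-2)²/(7.5 × 10^-4) = 6.91 × 10^-1 M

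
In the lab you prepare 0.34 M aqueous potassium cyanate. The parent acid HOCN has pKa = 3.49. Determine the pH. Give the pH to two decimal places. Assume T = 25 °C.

OCN- is the conjugate base of the weak acid HOCN.
Ka = 10^(−3.49) = 3.24 × 10^-4
Kb = Kw/Ka = 1.0×10^-14 / 3.24 × 10^-4 = 3.09 × 10^-11
Let x = [OH-] at equilibrium. Kb = x²/(0.34 − x).
Assume x ≪ 0.34: x ≈ √(3.09 × 10^-11 × 0.34) = 3.24 × 10^-6 M
(x/C₀ = 0.00095% < 5%, so the approximation holds.)
pOH = 5.49, so pH = 14.00 − pOH = 8.51

pH = 8.51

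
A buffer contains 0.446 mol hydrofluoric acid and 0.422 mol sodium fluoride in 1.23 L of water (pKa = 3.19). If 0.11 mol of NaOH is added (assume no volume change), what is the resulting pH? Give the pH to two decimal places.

OH- converts HF to F-: HF → 0.336 mol, F- → 0.532 mol.
Henderson–Hasselbalch with mole ratio 0.532/0.336: pH = 3.19 + (+0.200)

pH = 3.39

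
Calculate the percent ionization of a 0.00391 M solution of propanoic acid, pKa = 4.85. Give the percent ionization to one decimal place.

CH3CH2COOH ⇌ CH3CH2COO- + H+; let x = [H+] at equilibrium.
Ka = 10^(−4.85) = 1.41 × 10^-5
Solve x² + 1.41e-05x − 5.51e-08 = 0 → x = 2.28 × 10^-4 M
Fraction ionized = 2.28 × 10^-4 / 0.00391 = 0.0583 → 5.8%

5.8%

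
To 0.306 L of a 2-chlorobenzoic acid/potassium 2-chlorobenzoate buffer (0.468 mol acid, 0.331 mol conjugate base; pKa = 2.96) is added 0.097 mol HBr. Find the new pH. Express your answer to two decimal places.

After neutralization: n(ClC6H4COOH) = 0.565 mol, n(ClC6H4COO-) = 0.234 mol.
Henderson–Hasselbalch with mole ratio 0.234/0.565: pH = 2.96 + (-0.383)

pH = 2.58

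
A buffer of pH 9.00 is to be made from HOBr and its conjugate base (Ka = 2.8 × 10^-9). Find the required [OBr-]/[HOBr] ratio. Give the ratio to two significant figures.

pKa = -log(2.8 × 10^-9) = 8.553
pH = pKa + log(r) ⇒ log(r) = 9.00 − 8.553 = +0.447
r = [OBr-]/[HOBr] = 10^(+0.447) = 2.8

ratio = 2.8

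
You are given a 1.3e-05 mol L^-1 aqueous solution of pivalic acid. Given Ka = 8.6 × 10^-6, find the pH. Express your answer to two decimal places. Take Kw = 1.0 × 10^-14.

pH = 5.15

(CH3)3CCOOH ⇌ (CH3)3CCOO- + H+
Ka = [H+]²/(1.3e-05 − [H+]) = 8.6 × 10^-6
[H+] is not negligible relative to C₀; solve [H+]² + 8.6e-06·[H+] − 1.12e-10 = 0.
[H+] = (−Ka + √(Ka² + 4·Ka·C₀))/2 = 7.11 × 10^-6 M
pH = −log[H+] = −log(7.11 × 10^-6) = 5.15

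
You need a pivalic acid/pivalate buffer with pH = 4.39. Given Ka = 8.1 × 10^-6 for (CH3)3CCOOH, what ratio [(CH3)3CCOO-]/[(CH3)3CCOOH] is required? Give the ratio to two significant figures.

pKa = -log(8.1 × 10^-6) = 5.092
pH = pKa + log(r) ⇒ log(r) = 4.39 − 5.092 = -0.702
r = [(CH3)3CCOO-]/[(CH3)3CCOOH] = 10^(-0.702) = 0.199

ratio = 0.20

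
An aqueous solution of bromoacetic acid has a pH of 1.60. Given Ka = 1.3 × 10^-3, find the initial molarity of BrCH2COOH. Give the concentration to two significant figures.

C₀ = 5.1 × 10^-1 M

[H+] = 10^(-1.60) = 2.51 × 10^-2 M = x
Ka = x²/(C₀ − x) ⇒ C₀ = x + x²/Ka
C₀ = 2.51 × 10^-2 + (2.51 × 10^-2)²/(1.3 × 10^-3) = 5.10 × 10^-1 M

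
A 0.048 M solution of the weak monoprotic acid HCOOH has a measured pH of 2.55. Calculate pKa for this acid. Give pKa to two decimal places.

pKa = 3.75

[H+] = 10^(-2.55) = 2.82 × 10^-3 M
At equilibrium [HA] = 0.048 − 2.82 × 10^-3 = 4.52 × 10^-2 M
Ka = [H+][A-]/[HA] = (2.82 × 10^-3)² / 4.52 × 10^-2 = 1.76 × 10^-4
pKa = -log(1.76 × 10^-4) = 3.75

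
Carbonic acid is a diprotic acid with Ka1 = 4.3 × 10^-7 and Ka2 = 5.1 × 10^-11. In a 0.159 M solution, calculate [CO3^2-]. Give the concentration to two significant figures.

First ionization gives [H+] ≈ [HCO3-] = 2.61 × 10^-4 M.
Second step: Ka2 = [H+][CO3^2-]/[HCO3-] ≈ [CO3^2-] (since [H+] ≈ [HCO3-]).
So [CO3^2-] ≈ Ka2.

5.1 × 10^-11 M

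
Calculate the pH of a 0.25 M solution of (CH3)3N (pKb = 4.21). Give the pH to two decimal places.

(CH3)3N + H2O ⇌ (CH3)3NH+ + OH-
Kb = 10^(−4.21) = 6.17 × 10^-5
From the ICE table, Kb = x²/(0.25 − x) = 6.17 × 10^-5.
Since Kb ≪ C₀, x ≈ √(Kb·C₀) = 3.93 × 10^-3 M.
Check: 1.6% ionized — well under 5%, approximation valid.
pOH = 2.41, so pH = 14.00 − pOH = 11.59

pH = 11.59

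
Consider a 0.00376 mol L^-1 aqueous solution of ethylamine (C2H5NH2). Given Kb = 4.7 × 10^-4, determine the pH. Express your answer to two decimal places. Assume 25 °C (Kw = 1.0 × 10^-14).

C2H5NH2 + H2O ⇌ C2H5NH3+ + OH-
Kb = [OH-]²/(0.00376 − [OH-]) = 4.7 × 10^-4
[OH-] is not negligible relative to C₀; solve [OH-]² + 0.00047·[OH-] − 1.77e-06 = 0.
[OH-] = [−0.00047 + √(0.00047² + 7.07e-06)]/2 = 1.11 × 10^-3 M
pOH = −log(1.11 × 10^-3) = 2.95; pH = 14.00 − 2.95 = 11.05

pH = 11.05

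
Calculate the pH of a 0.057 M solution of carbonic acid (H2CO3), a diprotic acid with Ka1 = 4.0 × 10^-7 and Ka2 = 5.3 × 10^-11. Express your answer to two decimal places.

pH = 3.82

Since Ka1 ≫ Ka2, the first ionization dominates [H+].
Ka1 = x²/(0.057 − x) = 4.0 × 10^-7
x ≈ √(4.0 × 10^-7 × 0.057) = 1.51 × 10^-4 M
pH = −log(1.51 × 10^-4) = 3.82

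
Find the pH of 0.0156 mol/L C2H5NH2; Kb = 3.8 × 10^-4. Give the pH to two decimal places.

C2H5NH2 + H2O ⇌ C2H5NH3+ + OH-
Kb = [OH-]²/(0.0156 − [OH-]) = 3.8 × 10^-4
The 5% rule fails; solving [OH-]² + Kb·[OH-] − Kb·C₀ = 0 exactly:
[OH-] = [−0.00038 + √(0.00038² + 2.37e-05)]/2 = 2.25 × 10^-3 M
pOH = 2.65, so pH = 14.00 − pOH = 11.35

pH = 11.35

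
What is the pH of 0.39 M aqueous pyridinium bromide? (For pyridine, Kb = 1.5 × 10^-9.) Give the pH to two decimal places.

pH = 2.79

C5H5NH+ is the conjugate acid of the weak base C5H5N.
Ka = Kw/Kb = 1.0×10^-14 / 1.5 × 10^-9 = 6.67 × 10^-6
From the ICE table, Ka = [H+]²/(0.39 − [H+]) = 6.67 × 10^-6.
Assume [H+] ≪ 0.39: [H+] ≈ √(6.67 × 10^-6 × 0.39) = 1.61 × 10^-3 M
pH = −log[H+] = −log(1.61 × 10^-3) = 2.79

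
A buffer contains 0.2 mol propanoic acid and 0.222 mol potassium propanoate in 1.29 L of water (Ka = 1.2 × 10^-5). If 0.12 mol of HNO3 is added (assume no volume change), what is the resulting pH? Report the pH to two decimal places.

pH = 4.42

After neutralization: n(CH3CH2COOH) = 0.32 mol, n(CH3CH2COO-) = 0.102 mol.
pKa = −log(1.2 × 10^-5) = 4.921
Henderson–Hasselbalch with mole ratio 0.102/0.32: pH = 4.921 + (-0.497)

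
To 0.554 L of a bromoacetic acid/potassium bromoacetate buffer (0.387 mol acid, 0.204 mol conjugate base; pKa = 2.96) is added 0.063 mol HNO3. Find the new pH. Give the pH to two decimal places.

Added H+ converts BrCH2COO- to BrCH2COOH: BrCH2COOH → 0.45 mol, BrCH2COO- → 0.141 mol.
pH = pKa + log([A⁻]/[HA]) = 2.96 + log(0.141/0.45) = 2.96 -0.504

pH = 2.46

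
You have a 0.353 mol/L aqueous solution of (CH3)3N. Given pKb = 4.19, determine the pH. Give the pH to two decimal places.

(CH3)3N + H2O ⇌ (CH3)3NH+ + OH-
Kb = 10^(−4.19) = 6.46 × 10^-5
From the ICE table, Kb = [OH-]²/(0.353 − [OH-]) = 6.46 × 10^-5.
Since Kb ≪ C₀, [OH-] ≈ √(Kb·C₀) = 4.78 × 10^-3 M.
([OH-]/C₀ = 1.4% < 5%, so the approximation holds.)
pOH = 2.32, so pH = 14.00 − pOH = 11.68

pH = 11.68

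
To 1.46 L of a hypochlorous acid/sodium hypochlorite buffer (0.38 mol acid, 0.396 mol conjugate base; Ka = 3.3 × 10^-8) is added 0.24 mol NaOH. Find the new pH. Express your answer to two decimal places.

After neutralization: n(HOCl) = 0.14 mol, n(OCl-) = 0.636 mol.
pKa = −log(3.3 × 10^-8) = 7.481
pH = pKa + log(n_OCl-/n_HOCl) = 7.481 + log(0.636/0.14) = 7.481 + (+0.657)

pH = 8.14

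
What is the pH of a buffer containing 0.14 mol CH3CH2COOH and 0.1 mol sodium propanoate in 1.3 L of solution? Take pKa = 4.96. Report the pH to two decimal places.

pH = pKa + log([A⁻]/[HA]) = 4.96 + log(0.1/0.14)
pH = 4.96 + (-0.146) = 4.81

pH = 4.81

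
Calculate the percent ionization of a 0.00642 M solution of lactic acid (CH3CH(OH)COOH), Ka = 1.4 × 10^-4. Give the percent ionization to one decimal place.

CH3CH(OH)COOH ⇌ CH3CH(OH)COO- + H+; let x = [H+] at equilibrium.
Solve x² + 0.00014x − 8.99e-07 = 0 → x = 8.81 × 10^-4 M
% ionization = x/C₀ × 100% = 8.81 × 10^-4/0.00642 × 100% = 13.7%

13.7%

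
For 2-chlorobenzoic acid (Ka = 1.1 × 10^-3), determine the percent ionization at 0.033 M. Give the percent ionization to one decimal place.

16.7%

ClC6H4COOH ⇌ ClC6H4COO- + H+; let x = [H+] at equilibrium.
Ka = x²/(C₀ − x); solving the quadratic gives x = 5.50 × 10^-3 M.
Fraction ionized = 5.50 × 10^-3 / 0.033 = 0.1667 → 16.7%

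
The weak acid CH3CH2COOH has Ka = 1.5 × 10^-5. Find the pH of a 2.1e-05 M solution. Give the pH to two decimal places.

pH = 4.93

CH3CH2COOH ⇌ CH3CH2COO- + H+
From the ICE table, Ka = [H+]²/(2.1e-05 − [H+]) = 1.5 × 10^-5.
The 5% rule fails; solving [H+]² + Ka·[H+] − Ka·C₀ = 0 exactly:
[H+] = (−Ka + √(Ka² + 4·Ka·C₀))/2 = 1.18 × 10^-5 M
pH = −log[H+] = −log(1.18 × 10^-5) = 4.93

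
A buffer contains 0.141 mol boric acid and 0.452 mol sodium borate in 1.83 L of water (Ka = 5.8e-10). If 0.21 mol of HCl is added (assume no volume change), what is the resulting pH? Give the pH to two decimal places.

pH = 9.08

Added H+ converts B(OH)4- to B(OH)3: B(OH)3 → 0.351 mol, B(OH)4- → 0.242 mol.
pKa = −log(5.8 × 10^-10) = 9.237
Henderson–Hasselbalch with mole ratio 0.242/0.351: pH = 9.237 + (-0.161)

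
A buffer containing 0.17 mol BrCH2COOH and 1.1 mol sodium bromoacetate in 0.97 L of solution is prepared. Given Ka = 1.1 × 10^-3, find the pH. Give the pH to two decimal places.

pKa = −log(1.1 × 10^-3) = 2.959
Henderson–Hasselbalch: pH = pKa + log([BrCH2COO-]/[BrCH2COOH]) = 2.959 + log(1.1/0.17)
pH = 2.959 + (+0.811) = 3.77

pH = 3.77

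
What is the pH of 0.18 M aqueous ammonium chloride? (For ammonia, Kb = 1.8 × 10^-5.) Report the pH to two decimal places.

pH = 5.00

NH4+ is the conjugate acid of the weak base NH3.
Ka = Kw/Kb = 1.0×10^-14 / 1.8 × 10^-5 = 5.56 × 10^-10
Ka = [H+]²/(0.18 − [H+]) = 5.56 × 10^-10
Since Ka ≪ C₀, [H+] ≈ √(Ka·C₀) = 1.00 × 10^-5 M.
([H+]/C₀ = 0.0056% < 5%, so the approximation holds.)
pH = −log(1.00 × 10^-5) = 5.00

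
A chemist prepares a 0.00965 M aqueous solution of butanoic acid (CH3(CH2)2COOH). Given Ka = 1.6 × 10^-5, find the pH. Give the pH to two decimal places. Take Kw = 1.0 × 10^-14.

pH = 3.41

CH3(CH2)2COOH ⇌ CH3(CH2)2COO- + H+
Ka = x²/(0.00965 − x) = 1.6 × 10^-5
Neglecting x in the denominator: x = √(1.6 × 10^-5 × 0.00965) = 3.93 × 10^-4 M
Check: 4.1% ionized — well under 5%, approximation valid.
pH = −log(3.93 × 10^-4) = 3.41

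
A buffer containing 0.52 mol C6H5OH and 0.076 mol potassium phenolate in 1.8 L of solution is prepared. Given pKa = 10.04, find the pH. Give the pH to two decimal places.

pH = 9.20

Henderson–Hasselbalch: pH = pKa + log([C6H5O-]/[C6H5OH]) = 10.04 + log(0.076/0.52)
pH = 10.04 + (-0.835) = 9.20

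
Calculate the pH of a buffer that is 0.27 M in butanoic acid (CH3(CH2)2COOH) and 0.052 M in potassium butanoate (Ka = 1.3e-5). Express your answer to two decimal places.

pH = 4.17

pKa = −log(1.3 × 10^-5) = 4.886
Using pH = pKa + log([base]/[acid]) with [base]/[acid] = 0.052/0.27:
pH = 4.886 + (-0.715) = 4.17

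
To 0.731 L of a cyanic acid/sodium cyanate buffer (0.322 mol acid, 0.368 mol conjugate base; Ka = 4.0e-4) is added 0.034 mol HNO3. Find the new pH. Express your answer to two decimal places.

Added H+ converts OCN- to HOCN: HOCN → 0.356 mol, OCN- → 0.334 mol.
pKa = −log(4.0 × 10^-4) = 3.398
pH = pKa + log(n_OCN-/n_HOCN) = 3.398 + log(0.334/0.356) = 3.398 + (-0.028)

pH = 3.37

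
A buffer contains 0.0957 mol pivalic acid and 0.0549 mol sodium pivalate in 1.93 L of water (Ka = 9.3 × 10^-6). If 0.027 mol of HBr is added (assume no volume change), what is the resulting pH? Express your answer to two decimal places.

pH = 4.39

After neutralization: n((CH3)3CCOOH) = 0.123 mol, n((CH3)3CCOO-) = 0.0279 mol.
pKa = −log(9.3 × 10^-6) = 5.032
Henderson–Hasselbalch with mole ratio 0.0279/0.123: pH = 5.032 + (-0.644)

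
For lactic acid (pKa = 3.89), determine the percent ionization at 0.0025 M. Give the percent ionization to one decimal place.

20.3%

CH3CH(OH)COOH ⇌ CH3CH(OH)COO- + H+; let x = [H+] at equilibrium.
Ka = 10^(−3.89) = 1.29 × 10^-4
Solve x² + 0.000129x − 3.22e-07 = 0 → x = 5.07 × 10^-4 M
Fraction ionized = 5.07 × 10^-4 / 0.0025 = 0.2028 → 20.3%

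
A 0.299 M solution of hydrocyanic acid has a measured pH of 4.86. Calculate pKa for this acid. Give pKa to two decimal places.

[H+] = 10^(-4.86) = 1.38 × 10^-5 M
At equilibrium [HA] = 0.299 − 1.38 × 10^-5 = 2.99 × 10^-1 M
Ka = [H+][A-]/[HA] = (1.38 × 10^-5)² / 2.99 × 10^-1 = 6.37 × 10^-10
pKa = -log(6.37 × 10^-10) = 9.20

pKa = 9.20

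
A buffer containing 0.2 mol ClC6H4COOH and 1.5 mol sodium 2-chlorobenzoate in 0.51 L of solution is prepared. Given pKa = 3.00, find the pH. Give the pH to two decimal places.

pH = 3.88

pH = pKa + log([A⁻]/[HA]) = 3.00 + log(1.5/0.2)
pH = 3.00 + (+0.875) = 3.88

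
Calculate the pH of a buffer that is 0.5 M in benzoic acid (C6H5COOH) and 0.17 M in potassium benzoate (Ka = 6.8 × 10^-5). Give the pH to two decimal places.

pH = 3.70

pKa = −log(6.8 × 10^-5) = 4.167
Henderson–Hasselbalch: pH = pKa + log([C6H5COO-]/[C6H5COOH]) = 4.167 + log(0.17/0.5)
pH = 4.167 + (-0.469) = 3.70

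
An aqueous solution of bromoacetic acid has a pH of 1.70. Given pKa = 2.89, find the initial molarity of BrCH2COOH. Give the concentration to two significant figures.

C₀ = 3.3 × 10^-1 M

[H+] = 10^(-1.70) = 2.00 × 10^-2 M = x
Ka = 10^(−2.89) = 1.29 × 10^-3
Ka = x²/(C₀ − x) ⇒ C₀ = x + x²/Ka
C₀ = 2.00 × 10^-2 + (2.00 × 10^-2)²/(1.29 × 10^-3) = 3.30 × 10^-1 M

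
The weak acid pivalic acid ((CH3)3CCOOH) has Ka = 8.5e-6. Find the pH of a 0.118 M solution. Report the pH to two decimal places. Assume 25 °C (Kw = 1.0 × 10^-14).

(CH3)3CCOOH ⇌ (CH3)3CCOO- + H+
From the ICE table, Ka = x²/(0.118 − x) = 8.5 × 10^-6.
Neglecting x in the denominator: x = √(8.5 × 10^-6 × 0.118) = 1.00 × 10^-3 M
pH = −log[H+] = −log(1.00 × 10^-3) = 3.00

pH = 3.00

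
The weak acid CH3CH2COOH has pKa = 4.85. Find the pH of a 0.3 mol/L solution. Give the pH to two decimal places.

CH3CH2COOH ⇌ CH3CH2COO- + H+
Ka = 10^(−4.85) = 1.41 × 10^-5
Ka = [H+]²/(0.3 − [H+]) = 1.41 × 10^-5
Since Ka ≪ C₀, [H+] ≈ √(Ka·C₀) = 2.06 × 10^-3 M.
([H+]/C₀ = 0.69% < 5%, so the approximation holds.)
pH = −log(2.06 × 10^-3) = 2.69

pH = 2.69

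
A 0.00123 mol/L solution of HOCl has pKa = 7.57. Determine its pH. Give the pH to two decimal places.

pH = 5.24

HOCl ⇌ OCl- + H+
Ka = 10^(−7.57) = 2.69 × 10^-8
From the ICE table, Ka = [H+]²/(0.00123 − [H+]) = 2.69 × 10^-8.
Neglecting [H+] in the denominator: [H+] = √(2.69 × 10^-8 × 0.00123) = 5.75 × 10^-6 M
pH = −log[H+] = −log(5.75 × 10^-6) = 5.24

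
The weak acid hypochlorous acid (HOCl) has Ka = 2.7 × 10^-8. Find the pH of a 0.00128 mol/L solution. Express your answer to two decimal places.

pH = 5.23

HOCl ⇌ OCl- + H+
Ka = x²/(0.00128 − x) = 2.7 × 10^-8
Neglecting x in the denominator: x = √(2.7 × 10^-8 × 0.00128) = 5.88 × 10^-6 M
(x/C₀ = 0.46% < 5%, so the approximation holds.)
pH = −log[H+] = −log(5.88 × 10^-6) = 5.23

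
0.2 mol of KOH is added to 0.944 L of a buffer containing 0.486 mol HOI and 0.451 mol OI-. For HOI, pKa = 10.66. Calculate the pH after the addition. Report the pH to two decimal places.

OH- converts HOI to OI-: HOI → 0.286 mol, OI- → 0.651 mol.
Henderson–Hasselbalch with mole ratio 0.651/0.286: pH = 10.66 + (+0.357)

pH = 11.02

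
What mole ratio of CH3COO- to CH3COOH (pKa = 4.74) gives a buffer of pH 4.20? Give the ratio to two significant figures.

ratio = 0.29

pH = pKa + log(r) ⇒ log(r) = 4.20 − 4.74 = -0.54
r = [CH3COO-]/[CH3COOH] = 10^(-0.54) = 0.288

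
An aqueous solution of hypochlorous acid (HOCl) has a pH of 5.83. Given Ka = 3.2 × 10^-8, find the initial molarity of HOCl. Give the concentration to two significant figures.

C₀ = 7.0 × 10^-5 M

[H+] = 10^(-5.83) = 1.48 × 10^-6 M = x
Ka = x²/(C₀ − x) ⇒ C₀ = x + x²/Ka
C₀ = 1.48 × 10^-6 + (1.48 × 10^-6)²/(3.2 × 10^-8) = 6.99 × 10^-5 M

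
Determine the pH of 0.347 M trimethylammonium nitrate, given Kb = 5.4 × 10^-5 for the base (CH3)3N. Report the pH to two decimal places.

pH = 5.10

(CH3)3NH+ is the conjugate acid of the weak base (CH3)3N.
Ka = Kw/Kb = 1.0×10^-14 / 5.4 × 10^-5 = 1.85 × 10^-10
Ka = [H+]²/(0.347 − [H+]) = 1.85 × 10^-10
Assume [H+] ≪ 0.347: [H+] ≈ √(1.85 × 10^-10 × 0.347) = 8.01 × 10^-6 M
Check: 0.0023% ionized — well under 5%, approximation valid.
pH = −log[H+] = −log(8.01 × 10^-6) = 5.10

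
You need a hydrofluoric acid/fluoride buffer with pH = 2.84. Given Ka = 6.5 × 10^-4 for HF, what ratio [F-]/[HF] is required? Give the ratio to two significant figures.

ratio = 0.45

pKa = -log(6.5 × 10^-4) = 3.187
pH = pKa + log(r) ⇒ log(r) = 2.84 − 3.187 = -0.347
r = [F-]/[HF] = 10^(-0.347) = 0.45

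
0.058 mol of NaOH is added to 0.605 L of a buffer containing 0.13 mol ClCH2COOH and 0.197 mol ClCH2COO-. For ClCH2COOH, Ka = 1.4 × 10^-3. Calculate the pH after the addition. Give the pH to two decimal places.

pH = 3.40

OH- converts ClCH2COOH to ClCH2COO-: ClCH2COOH → 0.072 mol, ClCH2COO- → 0.255 mol.
pKa = −log(1.4 × 10^-3) = 2.854
Henderson–Hasselbalch with mole ratio 0.255/0.072: pH = 2.854 + (+0.549)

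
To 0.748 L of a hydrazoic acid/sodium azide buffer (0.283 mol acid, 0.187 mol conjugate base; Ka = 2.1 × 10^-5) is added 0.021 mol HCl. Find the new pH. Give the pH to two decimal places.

After neutralization: n(HN3) = 0.304 mol, n(N3-) = 0.166 mol.
pKa = −log(2.1 × 10^-5) = 4.678
pH = pKa + log([A⁻]/[HA]) = 4.678 + log(0.166/0.304) = 4.678 -0.263

pH = 4.42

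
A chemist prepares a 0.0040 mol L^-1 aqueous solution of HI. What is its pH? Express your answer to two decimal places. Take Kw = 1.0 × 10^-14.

HI is a strong acid and dissociates completely, so [H+] = 0.0040 M.
pH = -log(0.004) = 2.40

pH = 2.40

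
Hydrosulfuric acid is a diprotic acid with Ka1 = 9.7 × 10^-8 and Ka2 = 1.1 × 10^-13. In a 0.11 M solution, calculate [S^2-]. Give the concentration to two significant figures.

1.1 × 10^-13 M

First ionization gives [H+] ≈ [HS-] = 1.03 × 10^-4 M.
Second step: Ka2 = [H+][S^2-]/[HS-] ≈ [S^2-] (since [H+] ≈ [HS-]).
So [S^2-] ≈ Ka2.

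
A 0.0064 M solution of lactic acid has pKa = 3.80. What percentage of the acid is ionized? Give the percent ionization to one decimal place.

CH3CH(OH)COOH ⇌ CH3CH(OH)COO- + H+; let x = [H+] at equilibrium.
Ka = 10^(−3.80) = 1.58 × 10^-4
Solve x² + 0.000158x − 1.01e-06 = 0 → x = 9.30 × 10^-4 M
% ionization = x/C₀ × 100% = 9.30 × 10^-4/0.0064 × 100% = 14.5%

14.5%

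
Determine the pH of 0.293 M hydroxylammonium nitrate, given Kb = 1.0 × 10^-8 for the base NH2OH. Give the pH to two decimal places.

NH3OH+ is the conjugate acid of the weak base NH2OH.
Ka = Kw/Kb = 1.0×10^-14 / 1.0 × 10^-8 = 1.00 × 10^-6
From the ICE table, Ka = [H+]²/(0.293 − [H+]) = 1.00 × 10^-6.
Assume [H+] ≪ 0.293: [H+] ≈ √(1.00 × 10^-6 × 0.293) = 5.41 × 10^-4 M
Check: 0.18% ionized — well under 5%, approximation valid.
pH = −log(5.41 × 10^-4) = 3.27

pH = 3.27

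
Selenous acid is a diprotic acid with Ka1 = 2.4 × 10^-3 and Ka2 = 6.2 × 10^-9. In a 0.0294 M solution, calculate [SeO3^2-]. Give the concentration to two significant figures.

6.2 × 10^-9 M

First ionization gives [H+] ≈ [HSeO3-] = 7.29 × 10^-3 M.
Second step: Ka2 = [H+][SeO3^2-]/[HSeO3-] ≈ [SeO3^2-] (since [H+] ≈ [HSeO3-]).
So [SeO3^2-] ≈ Ka2.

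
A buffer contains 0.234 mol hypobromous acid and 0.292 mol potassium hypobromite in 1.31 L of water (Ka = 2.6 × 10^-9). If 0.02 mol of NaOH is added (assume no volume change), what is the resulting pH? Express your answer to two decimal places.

OH- converts HOBr to OBr-: HOBr → 0.214 mol, OBr- → 0.312 mol.
pKa = −log(2.6 × 10^-9) = 8.585
pH = pKa + log(n_OBr-/n_HOBr) = 8.585 + log(0.312/0.214) = 8.585 + (+0.164)

pH = 8.75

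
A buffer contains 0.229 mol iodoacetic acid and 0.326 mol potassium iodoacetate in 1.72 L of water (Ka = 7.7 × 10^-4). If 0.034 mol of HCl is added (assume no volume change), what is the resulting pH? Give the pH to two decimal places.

After neutralization: n(ICH2COOH) = 0.263 mol, n(ICH2COO-) = 0.292 mol.
pKa = −log(7.7 × 10^-4) = 3.114
Henderson–Hasselbalch with mole ratio 0.292/0.263: pH = 3.114 + (+0.045)

pH = 3.16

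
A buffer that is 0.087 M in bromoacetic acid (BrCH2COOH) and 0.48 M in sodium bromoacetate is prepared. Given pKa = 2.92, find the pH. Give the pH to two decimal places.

pH = 3.66

Using pH = pKa + log([base]/[acid]) with [base]/[acid] = 0.48/0.087:
pH = 2.92 + (+0.742) = 3.66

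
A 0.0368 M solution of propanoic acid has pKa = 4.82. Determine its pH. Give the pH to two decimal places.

pH = 3.13

CH3CH2COOH ⇌ CH3CH2COO- + H+
Ka = 10^(−4.82) = 1.51 × 10^-5
Ka = x²/(0.0368 − x) = 1.51 × 10^-5
Neglecting x in the denominator: x = √(1.51 × 10^-5 × 0.0368) = 7.45 × 10^-4 M
pH = −log[H+] = −log(7.45 × 10^-4) = 3.13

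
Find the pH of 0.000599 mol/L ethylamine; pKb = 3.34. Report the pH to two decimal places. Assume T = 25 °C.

pH = 10.53

C2H5NH2 + H2O ⇌ C2H5NH3+ + OH-
Kb = 10^(−3.34) = 4.57 × 10^-4
Kb = x²/(0.000599 − x) = 4.57 × 10^-4
The 5% rule fails; solving x² + Kb·x − Kb·C₀ = 0 exactly:
x = (−Kb + √(Kb² + 4·Kb·C₀))/2 = 3.42 × 10^-4 M
pOH = −log(3.42 × 10^-4) = 3.47; pH = 14.00 − 3.47 = 10.53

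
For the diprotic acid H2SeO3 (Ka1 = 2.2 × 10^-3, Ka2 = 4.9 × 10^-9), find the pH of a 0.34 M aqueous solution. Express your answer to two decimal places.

Since Ka1 ≫ Ka2, the first ionization dominates [H+].
Ka1 = x²/(0.34 − x) = 2.2 × 10^-3
Solving the quadratic: x = (−Ka1 + √(Ka1² + 4·Ka1·C₀))/2 = 2.63 × 10^-2 M
pH = −log(2.63 × 10^-2) = 1.58

pH = 1.58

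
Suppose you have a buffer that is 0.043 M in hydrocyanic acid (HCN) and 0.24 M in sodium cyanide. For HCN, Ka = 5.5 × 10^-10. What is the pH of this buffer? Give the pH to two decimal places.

pH = 10.01

pKa = −log(5.5 × 10^-10) = 9.260
Henderson–Hasselbalch: pH = pKa + log([CN-]/[HCN]) = 9.260 + log(0.24/0.043)
pH = 9.260 + (+0.747) = 10.01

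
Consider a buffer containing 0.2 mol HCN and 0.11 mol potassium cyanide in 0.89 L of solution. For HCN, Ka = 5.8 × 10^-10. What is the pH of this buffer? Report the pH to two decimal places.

pKa = −log(5.8 × 10^-10) = 9.237
Using pH = pKa + log([base]/[acid]) with [base]/[acid] = 0.11/0.2:
pH = 9.237 + (-0.260) = 8.98

pH = 8.98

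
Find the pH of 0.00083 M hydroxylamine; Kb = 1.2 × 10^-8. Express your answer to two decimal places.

pH = 8.50

NH2OH + H2O ⇌ NH3OH+ + OH-
Kb = x²/(0.00083 − x) = 1.2 × 10^-8
Since Kb ≪ C₀, x ≈ √(Kb·C₀) = 3.16 × 10^-6 M.
pOH = −log(3.16 × 10^-6) = 5.50; pH = 14.00 − 5.50 = 8.50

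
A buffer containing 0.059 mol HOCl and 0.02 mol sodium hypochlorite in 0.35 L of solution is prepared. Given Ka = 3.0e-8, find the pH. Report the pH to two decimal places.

pKa = −log(3.0 × 10^-8) = 7.523
pH = pKa + log([A⁻]/[HA]) = 7.523 + log(0.02/0.059)
pH = 7.523 + (-0.470) = 7.05

pH = 7.05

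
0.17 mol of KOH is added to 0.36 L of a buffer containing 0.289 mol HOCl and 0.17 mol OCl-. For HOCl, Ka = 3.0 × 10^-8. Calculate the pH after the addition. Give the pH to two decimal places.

pH = 7.98

OH- converts HOCl to OCl-: HOCl → 0.119 mol, OCl- → 0.34 mol.
pKa = −log(3.0 × 10^-8) = 7.523
pH = pKa + log([A⁻]/[HA]) = 7.523 + log(0.34/0.119) = 7.523 +0.456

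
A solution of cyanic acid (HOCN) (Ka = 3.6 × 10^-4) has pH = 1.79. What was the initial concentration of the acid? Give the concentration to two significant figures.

[H+] = 10^(-1.79) = 1.62 × 10^-2 M = x
Ka = x²/(C₀ − x) ⇒ C₀ = x + x²/Ka
C₀ = 1.62 × 10^-2 + (1.62 × 10^-2)²/(3.6 × 10^-4) = 7.45 × 10^-1 M

C₀ = 7.5 × 10^-1 M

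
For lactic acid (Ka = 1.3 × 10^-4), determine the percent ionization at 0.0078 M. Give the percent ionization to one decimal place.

CH3CH(OH)COOH ⇌ CH3CH(OH)COO- + H+; let x = [H+] at equilibrium.
Solve x² + 0.00013x − 1.01e-06 = 0 → x = 9.44 × 10^-4 M
Fraction ionized = 9.44 × 10^-4 / 0.0078 = 0.1210 → 12.1%

12.1%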